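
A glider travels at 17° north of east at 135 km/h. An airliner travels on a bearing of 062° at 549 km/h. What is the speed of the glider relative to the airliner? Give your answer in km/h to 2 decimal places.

417.28 km/h

Taking east as x and north as y: glider velocity = (129.101, 39.470) km/h; airliner velocity = (484.738, 257.740) km/h.
Velocity of glider relative to airliner = (129.101, 39.470) − (484.738, 257.740) = (-355.637, -218.270) km/h.
Magnitude = |(-355.637, -218.270)| = 417.276 km/h.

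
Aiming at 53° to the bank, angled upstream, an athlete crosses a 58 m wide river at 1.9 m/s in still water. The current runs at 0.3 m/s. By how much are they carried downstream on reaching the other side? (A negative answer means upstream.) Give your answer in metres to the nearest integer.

Perpendicular speed = 1.517 m/s; crossing time = 58 / 1.517 = 38.223 s.
Net downstream speed = -0.843 m/s.
Drift = -0.843 × 38.223 = -32.239 m (upstream).

-32 m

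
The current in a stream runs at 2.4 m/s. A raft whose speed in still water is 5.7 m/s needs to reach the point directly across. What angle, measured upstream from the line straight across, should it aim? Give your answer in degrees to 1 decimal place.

To cancel the current, the upstream component of the raft's velocity must equal the flow: 5.7 sin θ = 2.4.
sin θ = 2.4 / 5.7 = 0.4211.
θ = arcsin(0.4211) = 24.901°.

24.9°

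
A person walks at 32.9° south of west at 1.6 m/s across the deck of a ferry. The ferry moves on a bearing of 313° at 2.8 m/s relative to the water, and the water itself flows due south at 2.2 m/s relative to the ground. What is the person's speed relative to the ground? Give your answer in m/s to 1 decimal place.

In east/north components (m/s): person relative to ferry = (-1.343, -0.869); ferry relative to water = (-2.048, 1.910); water relative to ground = (0.000, -2.200).
Sum = (-3.391, -1.159) m/s.
Speed = |(-3.391, -1.159)| = 3.584 m/s.

3.6 m/s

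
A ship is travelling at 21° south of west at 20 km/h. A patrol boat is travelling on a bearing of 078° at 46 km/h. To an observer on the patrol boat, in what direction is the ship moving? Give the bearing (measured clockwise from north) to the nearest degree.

Taking east as x and north as y: ship velocity = (-18.672, -7.167) km/h; patrol boat velocity = (44.995, 9.564) km/h.
Velocity of ship relative to patrol boat = (-18.672, -7.167) − (44.995, 9.564) = (-63.666, -16.731) km/h.
Bearing = atan2(-63.67, -16.73) = 255.28° clockwise from north.

255°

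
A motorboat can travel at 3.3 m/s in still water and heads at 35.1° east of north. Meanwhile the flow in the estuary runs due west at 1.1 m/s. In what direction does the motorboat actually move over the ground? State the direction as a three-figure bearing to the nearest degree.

016°

Taking east as x and north as y: velocity relative to the water = (1.898, 2.700) m/s; the water relative to ground = (-1.100, 0.000) m/s.
Velocity relative to ground = (1.898, 2.700) + (-1.100, 0.000) = (0.798, 2.700) m/s.
Bearing = atan2(0.80, 2.70) = 16.46° clockwise from north.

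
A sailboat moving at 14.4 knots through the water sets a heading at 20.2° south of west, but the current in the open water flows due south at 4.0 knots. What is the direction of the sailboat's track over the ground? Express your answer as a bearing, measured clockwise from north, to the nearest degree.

Taking east as x and north as y: velocity relative to the water = (-13.514, -4.972) knots; the water relative to ground = (0.000, -4.000) knots.
Velocity relative to ground = (-13.514, -4.972) + (0.000, -4.000) = (-13.514, -8.972) knots.
Bearing = atan2(-13.51, -8.97) = 236.42° clockwise from north.

236°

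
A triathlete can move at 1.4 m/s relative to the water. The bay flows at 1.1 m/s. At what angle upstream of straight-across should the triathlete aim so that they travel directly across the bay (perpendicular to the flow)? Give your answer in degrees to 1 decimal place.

To cancel the current, the upstream component of the triathlete's velocity must equal the flow: 1.4 sin θ = 1.1.
sin θ = 1.1 / 1.4 = 0.7857.
θ = arcsin(0.7857) = 51.787°.

51.8°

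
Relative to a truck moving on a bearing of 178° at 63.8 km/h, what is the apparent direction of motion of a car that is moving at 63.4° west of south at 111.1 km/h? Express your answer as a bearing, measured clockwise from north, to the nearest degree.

Taking east as x and north as y: car velocity = (-99.341, -49.746) km/h; truck velocity = (2.227, -63.761) km/h.
Velocity of car relative to truck = (-99.341, -49.746) − (2.227, -63.761) = (-101.567, 14.015) km/h.
Bearing = atan2(-101.57, 14.02) = 277.86° clockwise from north.

278°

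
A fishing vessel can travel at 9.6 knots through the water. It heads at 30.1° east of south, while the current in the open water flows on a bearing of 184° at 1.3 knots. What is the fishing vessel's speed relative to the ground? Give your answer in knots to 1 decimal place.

Taking east as x and north as y: velocity relative to the water = (4.815, -8.305) knots; the water relative to ground = (-0.091, -1.297) knots.
Velocity relative to ground = (4.815, -8.305) + (-0.091, -1.297) = (4.724, -9.602) knots.
Speed = |(4.724, -9.602)| = 10.701 knots.

10.7 knots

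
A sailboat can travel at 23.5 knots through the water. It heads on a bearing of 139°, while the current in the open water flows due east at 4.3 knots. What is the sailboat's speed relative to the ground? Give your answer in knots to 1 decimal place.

Taking east as x and north as y: velocity relative to the water = (15.417, -17.736) knots; the water relative to ground = (4.300, 0.000) knots.
Velocity relative to ground = (15.417, -17.736) + (4.300, 0.000) = (19.717, -17.736) knots.
Speed = |(19.717, -17.736)| = 26.520 knots.

26.5 knots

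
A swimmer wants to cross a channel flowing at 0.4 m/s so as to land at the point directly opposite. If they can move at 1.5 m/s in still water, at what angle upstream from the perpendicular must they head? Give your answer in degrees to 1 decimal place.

15.5°

To cancel the current, the upstream component of the swimmer's velocity must equal the flow: 1.5 sin θ = 0.4.
sin θ = 0.4 / 1.5 = 0.2667.
θ = arcsin(0.2667) = 15.466°.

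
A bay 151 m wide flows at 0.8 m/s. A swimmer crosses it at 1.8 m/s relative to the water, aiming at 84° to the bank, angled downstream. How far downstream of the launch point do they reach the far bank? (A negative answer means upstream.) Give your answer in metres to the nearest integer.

83 m

Perpendicular speed = 1.790 m/s; crossing time = 151 / 1.790 = 84.351 s.
Net downstream speed = 0.988 m/s.
Drift = 0.988 × 84.351 = 83.352 m (downstream).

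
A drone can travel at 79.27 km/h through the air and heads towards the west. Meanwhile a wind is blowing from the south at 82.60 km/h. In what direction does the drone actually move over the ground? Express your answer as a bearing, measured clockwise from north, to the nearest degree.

316°

Taking east as x and north as y: velocity relative to the air = (-79.270, 0.000) km/h; the air relative to ground = (0.000, 82.600) km/h.
Velocity relative to ground = (-79.270, 0.000) + (0.000, 82.600) = (-79.270, 82.600) km/h.
Bearing = atan2(-79.27, 82.60) = 316.18° clockwise from north.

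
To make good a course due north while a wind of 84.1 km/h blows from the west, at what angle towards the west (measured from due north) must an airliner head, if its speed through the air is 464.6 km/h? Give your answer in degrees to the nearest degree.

10°

The wind pushes perpendicular to the desired track; the heading must have a component into the wind equal to 84.1 km/h: 464.6 sin θ = 84.1.
sin θ = 0.1810, so θ = 10.429°.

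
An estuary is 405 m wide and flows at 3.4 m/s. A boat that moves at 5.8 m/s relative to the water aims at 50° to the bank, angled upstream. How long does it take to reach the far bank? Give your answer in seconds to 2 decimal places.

91.15 s

The component of the boat's velocity perpendicular to the bank is 5.8 × sin 50° = 4.443 m/s.
The flow acts along the bank and has no component across it.
Time = 405 / 4.443 = 91.153 s.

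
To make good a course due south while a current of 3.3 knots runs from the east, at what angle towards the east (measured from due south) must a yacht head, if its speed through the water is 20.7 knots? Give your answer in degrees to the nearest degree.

9°

The current pushes perpendicular to the desired track; the heading must have a component into the current equal to 3.3 knots: 20.7 sin θ = 3.3.
sin θ = 0.1594, so θ = 9.173°.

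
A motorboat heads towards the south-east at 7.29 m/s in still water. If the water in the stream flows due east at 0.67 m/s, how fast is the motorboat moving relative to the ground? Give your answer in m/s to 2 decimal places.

7.78 m/s

Taking east as x and north as y: velocity relative to the water = (5.155, -5.155) m/s; the water relative to ground = (0.670, 0.000) m/s.
Velocity relative to ground = (5.155, -5.155) + (0.670, 0.000) = (5.825, -5.155) m/s.
Speed = |(5.825, -5.155)| = 7.778 m/s.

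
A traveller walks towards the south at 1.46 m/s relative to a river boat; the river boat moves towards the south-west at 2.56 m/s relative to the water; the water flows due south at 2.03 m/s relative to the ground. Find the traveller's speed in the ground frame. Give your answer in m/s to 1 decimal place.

5.6 m/s

In east/north components (m/s): traveller relative to river boat = (0.000, -1.460); river boat relative to water = (-1.810, -1.810); water relative to ground = (0.000, -2.030).
Sum = (-1.810, -5.300) m/s.
Speed = |(-1.810, -5.300)| = 5.601 m/s.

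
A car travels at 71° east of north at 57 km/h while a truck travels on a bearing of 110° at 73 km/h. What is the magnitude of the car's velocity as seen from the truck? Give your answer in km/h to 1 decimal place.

Taking east as x and north as y: car velocity = (53.895, 18.557) km/h; truck velocity = (68.598, -24.967) km/h.
Velocity of car relative to truck = (53.895, 18.557) − (68.598, -24.967) = (-14.703, 43.525) km/h.
Magnitude = |(-14.703, 43.525)| = 45.941 km/h.

45.9 km/h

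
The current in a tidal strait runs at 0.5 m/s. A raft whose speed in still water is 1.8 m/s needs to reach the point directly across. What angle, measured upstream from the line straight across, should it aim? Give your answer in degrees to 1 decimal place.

16.1°

To cancel the current, the upstream component of the raft's velocity must equal the flow: 1.8 sin θ = 0.5.
sin θ = 0.5 / 1.8 = 0.2778.
θ = arcsin(0.2778) = 16.128°.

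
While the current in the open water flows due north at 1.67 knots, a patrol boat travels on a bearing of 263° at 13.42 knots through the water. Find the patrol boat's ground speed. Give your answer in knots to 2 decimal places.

13.32 knots

Taking east as x and north as y: velocity relative to the water = (-13.320, -1.635) knots; the water relative to ground = (0.000, 1.670) knots.
Velocity relative to ground = (-13.320, -1.635) + (0.000, 1.670) = (-13.320, 0.035) knots.
Speed = |(-13.320, 0.035)| = 13.320 knots.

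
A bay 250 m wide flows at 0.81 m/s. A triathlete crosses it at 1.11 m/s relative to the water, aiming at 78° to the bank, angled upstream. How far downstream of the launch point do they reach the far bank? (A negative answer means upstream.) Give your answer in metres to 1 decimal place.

Perpendicular speed = 1.086 m/s; crossing time = 250 / 1.086 = 230.257 s.
Net downstream speed = 0.579 m/s.
Drift = 0.579 × 230.257 = 133.369 m (downstream).

133.4 m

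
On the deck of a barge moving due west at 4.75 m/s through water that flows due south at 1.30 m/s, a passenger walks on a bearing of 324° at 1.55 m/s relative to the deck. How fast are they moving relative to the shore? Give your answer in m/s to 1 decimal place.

5.7 m/s

In east/north components (m/s): passenger relative to barge = (-0.911, 1.254); barge relative to water = (-4.750, 0.000); water relative to ground = (0.000, -1.300).
Sum = (-5.661, -0.046) m/s.
Speed = |(-5.661, -0.046)| = 5.661 m/s.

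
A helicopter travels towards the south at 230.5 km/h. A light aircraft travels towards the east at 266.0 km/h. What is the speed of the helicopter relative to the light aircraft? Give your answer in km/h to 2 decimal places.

351.97 km/h

Taking east as x and north as y: helicopter velocity = (0.000, -230.500) km/h; light aircraft velocity = (266.000, 0.000) km/h.
Velocity of helicopter relative to light aircraft = (0.000, -230.500) − (266.000, 0.000) = (-266.000, -230.500) km/h.
Magnitude = |(-266.000, -230.500)| = 351.975 km/h.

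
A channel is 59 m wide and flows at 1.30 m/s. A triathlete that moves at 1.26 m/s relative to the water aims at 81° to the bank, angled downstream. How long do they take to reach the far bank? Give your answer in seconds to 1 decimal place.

47.4 s

The component of the triathlete's velocity perpendicular to the bank is 1.26 × sin 81° = 1.244 m/s.
The flow acts along the bank and has no component across it.
Time = 59 / 1.244 = 47.409 s.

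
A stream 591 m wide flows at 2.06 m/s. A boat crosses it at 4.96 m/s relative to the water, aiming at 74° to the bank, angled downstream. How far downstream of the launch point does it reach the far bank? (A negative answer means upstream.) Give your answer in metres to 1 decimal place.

424.8 m

Perpendicular speed = 4.768 m/s; crossing time = 591 / 4.768 = 123.955 s.
Net downstream speed = 3.427 m/s.
Drift = 3.427 × 123.955 = 424.814 m (downstream).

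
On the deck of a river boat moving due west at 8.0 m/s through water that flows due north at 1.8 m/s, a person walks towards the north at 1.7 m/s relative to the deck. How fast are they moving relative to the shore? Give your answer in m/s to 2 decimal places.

In east/north components (m/s): person relative to river boat = (0.000, 1.700); river boat relative to water = (-8.000, 0.000); water relative to ground = (0.000, 1.800).
Sum = (-8.000, 3.500) m/s.
Speed = |(-8.000, 3.500)| = 8.732 m/s.

8.73 m/s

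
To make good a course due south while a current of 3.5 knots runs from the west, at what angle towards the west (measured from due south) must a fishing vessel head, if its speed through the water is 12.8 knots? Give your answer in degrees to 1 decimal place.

The current pushes perpendicular to the desired track; the heading must have a component into the current equal to 3.5 knots: 12.8 sin θ = 3.5.
sin θ = 0.2734, so θ = 15.869°.

15.9°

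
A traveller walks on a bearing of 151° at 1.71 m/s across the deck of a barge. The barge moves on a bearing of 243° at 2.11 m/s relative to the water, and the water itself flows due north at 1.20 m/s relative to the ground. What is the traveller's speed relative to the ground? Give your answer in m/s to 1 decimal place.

1.6 m/s

In east/north components (m/s): traveller relative to barge = (0.829, -1.496); barge relative to water = (-1.880, -0.958); water relative to ground = (0.000, 1.200).
Sum = (-1.051, -1.254) m/s.
Speed = |(-1.051, -1.254)| = 1.636 m/s.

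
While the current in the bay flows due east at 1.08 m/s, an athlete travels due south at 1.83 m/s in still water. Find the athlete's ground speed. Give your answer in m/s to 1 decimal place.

2.1 m/s

Taking east as x and north as y: velocity relative to the water = (0.000, -1.830) m/s; the water relative to ground = (1.080, 0.000) m/s.
Velocity relative to ground = (0.000, -1.830) + (1.080, 0.000) = (1.080, -1.830) m/s.
Speed = |(1.080, -1.830)| = 2.125 m/s.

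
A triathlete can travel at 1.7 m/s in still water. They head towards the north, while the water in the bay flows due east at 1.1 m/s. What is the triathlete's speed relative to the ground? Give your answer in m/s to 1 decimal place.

2.0 m/s

Taking east as x and north as y: velocity relative to the water = (0.000, 1.700) m/s; the water relative to ground = (1.100, 0.000) m/s.
Velocity relative to ground = (0.000, 1.700) + (1.100, 0.000) = (1.100, 1.700) m/s.
Speed = |(1.100, 1.700)| = 2.025 m/s.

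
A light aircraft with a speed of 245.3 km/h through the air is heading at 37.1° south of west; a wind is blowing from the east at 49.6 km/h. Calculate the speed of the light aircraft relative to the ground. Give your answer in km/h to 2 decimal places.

286.43 km/h

Taking east as x and north as y: velocity relative to the air = (-195.647, -147.967) km/h; the air relative to ground = (-49.600, 0.000) km/h.
Velocity relative to ground = (-195.647, -147.967) + (-49.600, 0.000) = (-245.247, -147.967) km/h.
Speed = |(-245.247, -147.967)| = 286.427 km/h.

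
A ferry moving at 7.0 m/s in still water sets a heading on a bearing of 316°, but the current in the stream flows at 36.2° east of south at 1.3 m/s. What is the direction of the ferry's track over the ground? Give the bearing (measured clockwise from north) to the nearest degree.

Taking east as x and north as y: velocity relative to the water = (-4.863, 5.035) m/s; the water relative to ground = (0.768, -1.049) m/s.
Velocity relative to ground = (-4.863, 5.035) + (0.768, -1.049) = (-4.095, 3.986) m/s.
Bearing = atan2(-4.09, 3.99) = 314.23° clockwise from north.

314°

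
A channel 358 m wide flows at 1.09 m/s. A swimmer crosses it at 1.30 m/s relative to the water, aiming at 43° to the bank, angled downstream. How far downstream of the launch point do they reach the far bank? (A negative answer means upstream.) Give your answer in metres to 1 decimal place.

Perpendicular speed = 0.887 m/s; crossing time = 358 / 0.887 = 403.791 s.
Net downstream speed = 2.041 m/s.
Drift = 2.041 × 403.791 = 824.040 m (downstream).

824.0 m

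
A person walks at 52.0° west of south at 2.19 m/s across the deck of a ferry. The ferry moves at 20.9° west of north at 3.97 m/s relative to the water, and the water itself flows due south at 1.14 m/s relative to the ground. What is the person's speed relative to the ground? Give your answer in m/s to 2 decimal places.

In east/north components (m/s): person relative to ferry = (-1.726, -1.348); ferry relative to water = (-1.416, 3.709); water relative to ground = (0.000, -1.140).
Sum = (-3.142, 1.220) m/s.
Speed = |(-3.142, 1.220)| = 3.371 m/s.

3.37 m/s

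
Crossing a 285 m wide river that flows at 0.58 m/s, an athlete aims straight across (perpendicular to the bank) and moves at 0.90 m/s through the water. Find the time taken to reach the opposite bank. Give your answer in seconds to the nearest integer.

The component of the athlete's velocity perpendicular to the bank is 0.90 m/s.
Only the cross-stream component determines the crossing time; the current contributes nothing perpendicular to the bank.
Time = 285 / 0.900 = 316.667 s.

317 s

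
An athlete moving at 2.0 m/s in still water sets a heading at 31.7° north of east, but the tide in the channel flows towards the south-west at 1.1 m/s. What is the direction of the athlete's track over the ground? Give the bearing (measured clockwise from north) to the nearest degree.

Taking east as x and north as y: velocity relative to the water = (1.702, 1.051) m/s; the water relative to ground = (-0.778, -0.778) m/s.
Velocity relative to ground = (1.702, 1.051) + (-0.778, -0.778) = (0.924, 0.273) m/s.
Bearing = atan2(0.92, 0.27) = 73.53° clockwise from north.

074°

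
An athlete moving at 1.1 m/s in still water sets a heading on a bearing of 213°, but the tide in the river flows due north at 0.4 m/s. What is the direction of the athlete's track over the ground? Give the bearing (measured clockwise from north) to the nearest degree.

229°

Taking east as x and north as y: velocity relative to the water = (-0.599, -0.923) m/s; the water relative to ground = (0.000, 0.400) m/s.
Velocity relative to ground = (-0.599, -0.923) + (0.000, 0.400) = (-0.599, -0.523) m/s.
Bearing = atan2(-0.60, -0.52) = 228.91° clockwise from north.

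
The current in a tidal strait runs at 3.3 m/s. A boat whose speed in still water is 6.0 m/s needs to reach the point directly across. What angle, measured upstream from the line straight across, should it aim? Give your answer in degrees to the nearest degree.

To cancel the current, the upstream component of the boat's velocity must equal the flow: 6.0 sin θ = 3.3.
sin θ = 3.3 / 6.0 = 0.5500.
θ = arcsin(0.5500) = 33.367°.

33°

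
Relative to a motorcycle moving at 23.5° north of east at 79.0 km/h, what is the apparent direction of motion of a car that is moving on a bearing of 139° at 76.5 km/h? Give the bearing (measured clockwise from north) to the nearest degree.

194°

Taking east as x and north as y: car velocity = (50.189, -57.735) km/h; motorcycle velocity = (72.448, 31.501) km/h.
Velocity of car relative to motorcycle = (50.189, -57.735) − (72.448, 31.501) = (-22.259, -89.236) km/h.
Bearing = atan2(-22.26, -89.24) = 194.01° clockwise from north.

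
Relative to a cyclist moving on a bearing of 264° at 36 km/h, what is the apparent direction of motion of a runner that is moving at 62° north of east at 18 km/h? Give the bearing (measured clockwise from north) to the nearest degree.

Taking east as x and north as y: runner velocity = (8.450, 15.893) km/h; cyclist velocity = (-35.803, -3.763) km/h.
Velocity of runner relative to cyclist = (8.450, 15.893) − (-35.803, -3.763) = (44.253, 19.656) km/h.
Bearing = atan2(44.25, 19.66) = 66.05° clockwise from north.

066°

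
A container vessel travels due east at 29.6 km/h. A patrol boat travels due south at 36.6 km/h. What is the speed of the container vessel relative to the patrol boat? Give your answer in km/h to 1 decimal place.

Taking east as x and north as y: container vessel velocity = (29.600, 0.000) km/h; patrol boat velocity = (0.000, -36.600) km/h.
Velocity of container vessel relative to patrol boat = (29.600, 0.000) − (0.000, -36.600) = (29.600, 36.600) km/h.
Magnitude = |(29.600, 36.600)| = 47.071 km/h.

47.1 km/h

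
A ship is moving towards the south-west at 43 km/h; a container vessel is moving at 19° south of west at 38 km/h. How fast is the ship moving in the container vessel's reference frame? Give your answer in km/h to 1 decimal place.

18.9 km/h

Taking east as x and north as y: ship velocity = (-30.406, -30.406) km/h; container vessel velocity = (-35.930, -12.372) km/h.
Velocity of ship relative to container vessel = (-30.406, -30.406) − (-35.930, -12.372) = (5.524, -18.034) km/h.
Magnitude = |(5.524, -18.034)| = 18.861 km/h.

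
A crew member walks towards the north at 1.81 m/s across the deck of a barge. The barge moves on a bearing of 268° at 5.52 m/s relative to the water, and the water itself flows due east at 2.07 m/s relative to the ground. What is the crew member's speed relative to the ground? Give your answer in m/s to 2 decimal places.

In east/north components (m/s): crew member relative to barge = (0.000, 1.810); barge relative to water = (-5.517, -0.193); water relative to ground = (2.070, 0.000).
Sum = (-3.447, 1.617) m/s.
Speed = |(-3.447, 1.617)| = 3.807 m/s.

3.81 m/s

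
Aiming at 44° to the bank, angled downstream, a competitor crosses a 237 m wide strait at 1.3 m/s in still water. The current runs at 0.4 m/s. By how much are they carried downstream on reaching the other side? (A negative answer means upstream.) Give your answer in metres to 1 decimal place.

350.4 m

Perpendicular speed = 0.903 m/s; crossing time = 237 / 0.903 = 262.442 s.
Net downstream speed = 1.335 m/s.
Drift = 1.335 × 262.442 = 350.398 m (downstream).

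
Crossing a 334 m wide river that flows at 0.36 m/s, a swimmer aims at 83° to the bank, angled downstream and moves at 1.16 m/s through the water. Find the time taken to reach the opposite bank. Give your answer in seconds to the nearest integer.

The component of the swimmer's velocity perpendicular to the bank is 1.16 × sin 83° = 1.151 m/s.
The current is parallel to the bank, so it does not affect the crossing time.
Time = 334 / 1.151 = 290.093 s.

290 s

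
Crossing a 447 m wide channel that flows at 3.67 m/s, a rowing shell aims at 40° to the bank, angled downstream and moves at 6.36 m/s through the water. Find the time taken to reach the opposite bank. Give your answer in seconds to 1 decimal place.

The component of the rowing shell's velocity perpendicular to the bank is 6.36 × sin 40° = 4.088 m/s.
The current is parallel to the bank, so it does not affect the crossing time.
Time = 447 / 4.088 = 109.341 s.

109.3 s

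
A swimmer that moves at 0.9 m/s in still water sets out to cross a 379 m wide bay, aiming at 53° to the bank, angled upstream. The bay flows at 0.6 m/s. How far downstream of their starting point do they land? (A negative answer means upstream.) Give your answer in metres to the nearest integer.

Perpendicular speed = 0.719 m/s; crossing time = 379 / 0.719 = 527.288 s.
Net downstream speed = 0.058 m/s.
Drift = 0.058 × 527.288 = 30.776 m (downstream).

31 m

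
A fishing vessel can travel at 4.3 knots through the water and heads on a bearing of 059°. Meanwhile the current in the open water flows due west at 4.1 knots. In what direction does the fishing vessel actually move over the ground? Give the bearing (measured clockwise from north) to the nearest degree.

Taking east as x and north as y: velocity relative to the water = (3.686, 2.215) knots; the water relative to ground = (-4.100, 0.000) knots.
Velocity relative to ground = (3.686, 2.215) + (-4.100, 0.000) = (-0.414, 2.215) knots.
Bearing = atan2(-0.41, 2.21) = 349.41° clockwise from north.

349°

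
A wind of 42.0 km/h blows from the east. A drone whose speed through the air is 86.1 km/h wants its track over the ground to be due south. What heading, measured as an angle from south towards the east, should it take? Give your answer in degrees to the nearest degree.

29°

The wind pushes perpendicular to the desired track; the heading must have a component into the wind equal to 42.0 km/h: 86.1 sin θ = 42.0.
sin θ = 0.4878, so θ = 29.196°.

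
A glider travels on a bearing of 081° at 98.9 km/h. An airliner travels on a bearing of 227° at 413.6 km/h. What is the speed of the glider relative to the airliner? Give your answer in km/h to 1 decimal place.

498.7 km/h

Taking east as x and north as y: glider velocity = (97.682, 15.471) km/h; airliner velocity = (-302.488, -282.075) km/h.
Velocity of glider relative to airliner = (97.682, 15.471) − (-302.488, -282.075) = (400.170, 297.546) km/h.
Magnitude = |(400.170, 297.546)| = 498.668 km/h.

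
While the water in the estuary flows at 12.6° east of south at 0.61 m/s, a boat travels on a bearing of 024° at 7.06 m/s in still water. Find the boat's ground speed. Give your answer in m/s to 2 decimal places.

Taking east as x and north as y: velocity relative to the water = (2.872, 6.450) m/s; the water relative to ground = (0.133, -0.595) m/s.
Velocity relative to ground = (2.872, 6.450) + (0.133, -0.595) = (3.005, 5.854) m/s.
Speed = |(3.005, 5.854)| = 6.580 m/s.

6.58 m/s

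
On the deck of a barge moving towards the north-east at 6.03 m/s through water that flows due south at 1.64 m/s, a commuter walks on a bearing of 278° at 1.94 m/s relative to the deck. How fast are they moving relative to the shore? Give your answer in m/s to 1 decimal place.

In east/north components (m/s): commuter relative to barge = (-1.921, 0.270); barge relative to water = (4.264, 4.264); water relative to ground = (0.000, -1.640).
Sum = (2.343, 2.894) m/s.
Speed = |(2.343, 2.894)| = 3.723 m/s.

3.7 m/s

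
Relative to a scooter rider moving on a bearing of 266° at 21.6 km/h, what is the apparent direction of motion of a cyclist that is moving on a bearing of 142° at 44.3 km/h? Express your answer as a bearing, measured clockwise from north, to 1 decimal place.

124.4°

Taking east as x and north as y: cyclist velocity = (27.274, -34.909) km/h; scooter rider velocity = (-21.547, -1.507) km/h.
Velocity of cyclist relative to scooter rider = (27.274, -34.909) − (-21.547, -1.507) = (48.821, -33.402) km/h.
Bearing = atan2(48.82, -33.40) = 124.38° clockwise from north.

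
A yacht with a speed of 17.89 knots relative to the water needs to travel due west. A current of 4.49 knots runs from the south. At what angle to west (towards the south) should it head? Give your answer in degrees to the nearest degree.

15°

The current pushes perpendicular to the desired track; the heading must have a component into the current equal to 4.49 knots: 17.89 sin θ = 4.49.
sin θ = 0.2510, so θ = 14.535°.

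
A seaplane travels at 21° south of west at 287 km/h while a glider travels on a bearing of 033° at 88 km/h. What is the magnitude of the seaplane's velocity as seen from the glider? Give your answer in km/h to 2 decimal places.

361.91 km/h

Taking east as x and north as y: seaplane velocity = (-267.938, -102.852) km/h; glider velocity = (47.928, 73.803) km/h.
Velocity of seaplane relative to glider = (-267.938, -102.852) − (47.928, 73.803) = (-315.866, -176.655) km/h.
Magnitude = |(-315.866, -176.655)| = 361.909 km/h.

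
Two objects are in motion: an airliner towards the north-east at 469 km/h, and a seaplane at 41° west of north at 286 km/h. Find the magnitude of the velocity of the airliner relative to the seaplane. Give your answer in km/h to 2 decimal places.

532.02 km/h

Taking east as x and north as y: airliner velocity = (331.633, 331.633) km/h; seaplane velocity = (-187.633, 215.847) km/h.
Velocity of airliner relative to seaplane = (331.633, 331.633) − (-187.633, 215.847) = (519.266, 115.786) km/h.
Magnitude = |(519.266, 115.786)| = 532.018 km/h.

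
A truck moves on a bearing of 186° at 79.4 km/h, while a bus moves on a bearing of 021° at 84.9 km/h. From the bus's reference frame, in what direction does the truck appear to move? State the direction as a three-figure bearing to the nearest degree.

194°

Taking east as x and north as y: truck velocity = (-8.300, -78.965) km/h; bus velocity = (30.425, 79.261) km/h.
Velocity of truck relative to bus = (-8.300, -78.965) − (30.425, 79.261) = (-38.725, -158.226) km/h.
Bearing = atan2(-38.72, -158.23) = 193.75° clockwise from north.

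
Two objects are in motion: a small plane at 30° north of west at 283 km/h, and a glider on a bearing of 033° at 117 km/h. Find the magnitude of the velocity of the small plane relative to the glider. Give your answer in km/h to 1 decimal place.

311.8 km/h

Taking east as x and north as y: small plane velocity = (-245.085, 141.500) km/h; glider velocity = (63.723, 98.124) km/h.
Velocity of small plane relative to glider = (-245.085, 141.500) − (63.723, 98.124) = (-308.808, 43.376) km/h.
Magnitude = |(-308.808, 43.376)| = 311.839 km/h.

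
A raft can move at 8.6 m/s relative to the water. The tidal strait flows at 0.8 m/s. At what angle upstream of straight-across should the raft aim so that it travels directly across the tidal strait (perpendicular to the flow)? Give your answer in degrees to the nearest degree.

5°

To cancel the current, the upstream component of the raft's velocity must equal the flow: 8.6 sin θ = 0.8.
sin θ = 0.8 / 8.6 = 0.0930.
θ = arcsin(0.0930) = 5.338°.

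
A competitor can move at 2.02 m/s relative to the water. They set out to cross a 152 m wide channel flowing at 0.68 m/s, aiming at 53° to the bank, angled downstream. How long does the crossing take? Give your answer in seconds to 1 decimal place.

The component of the competitor's velocity perpendicular to the bank is 2.02 × sin 53° = 1.613 m/s.
Only the cross-stream component determines the crossing time; the current contributes nothing perpendicular to the bank.
Time = 152 / 1.613 = 94.220 s.

94.2 s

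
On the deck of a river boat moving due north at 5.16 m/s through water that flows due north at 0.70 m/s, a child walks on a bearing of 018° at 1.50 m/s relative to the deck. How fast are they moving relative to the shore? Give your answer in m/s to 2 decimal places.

7.30 m/s

In east/north components (m/s): child relative to river boat = (0.464, 1.427); river boat relative to water = (0.000, 5.160); water relative to ground = (0.000, 0.700).
Sum = (0.464, 7.287) m/s.
Speed = |(0.464, 7.287)| = 7.301 m/s.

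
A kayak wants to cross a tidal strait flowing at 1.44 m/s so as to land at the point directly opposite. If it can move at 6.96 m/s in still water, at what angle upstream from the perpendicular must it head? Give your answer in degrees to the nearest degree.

12°

To cancel the current, the upstream component of the kayak's velocity must equal the flow: 6.96 sin θ = 1.44.
sin θ = 1.44 / 6.96 = 0.2069.
θ = arcsin(0.2069) = 11.941°.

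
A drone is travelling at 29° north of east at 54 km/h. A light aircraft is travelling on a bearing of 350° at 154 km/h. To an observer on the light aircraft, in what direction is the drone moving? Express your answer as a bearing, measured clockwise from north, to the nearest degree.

149°

Taking east as x and north as y: drone velocity = (47.229, 26.180) km/h; light aircraft velocity = (-26.742, 151.660) km/h.
Velocity of drone relative to light aircraft = (47.229, 26.180) − (-26.742, 151.660) = (73.971, -125.481) km/h.
Bearing = atan2(73.97, -125.48) = 149.48° clockwise from north.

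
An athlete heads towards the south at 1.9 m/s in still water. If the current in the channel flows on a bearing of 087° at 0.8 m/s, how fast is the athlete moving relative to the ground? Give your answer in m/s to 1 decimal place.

2.0 m/s

Taking east as x and north as y: velocity relative to the water = (0.000, -1.900) m/s; the water relative to ground = (0.799, 0.042) m/s.
Velocity relative to ground = (0.000, -1.900) + (0.799, 0.042) = (0.799, -1.858) m/s.
Speed = |(0.799, -1.858)| = 2.023 m/s.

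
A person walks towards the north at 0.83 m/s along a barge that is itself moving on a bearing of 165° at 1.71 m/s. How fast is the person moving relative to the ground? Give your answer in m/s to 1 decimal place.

0.9 m/s

Taking east as x and north as y: barge velocity = (0.443, -1.652) m/s; person velocity relative to barge = (0.000, 0.830) m/s.
Velocity relative to ground = (0.443, -1.652) + (0.000, 0.830) = (0.443, -0.822) m/s.
Speed = |(0.443, -0.822)| = 0.933 m/s.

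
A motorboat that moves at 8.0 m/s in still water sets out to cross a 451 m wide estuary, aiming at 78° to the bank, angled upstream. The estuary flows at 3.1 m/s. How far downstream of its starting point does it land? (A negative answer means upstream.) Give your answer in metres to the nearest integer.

Perpendicular speed = 7.825 m/s; crossing time = 451 / 7.825 = 57.634 s.
Net downstream speed = 1.437 m/s.
Drift = 1.437 × 57.634 = 82.804 m (downstream).

83 m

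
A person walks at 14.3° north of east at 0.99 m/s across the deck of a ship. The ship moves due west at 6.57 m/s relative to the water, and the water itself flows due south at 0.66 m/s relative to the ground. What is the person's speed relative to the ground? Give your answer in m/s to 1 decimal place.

In east/north components (m/s): person relative to ship = (0.959, 0.245); ship relative to water = (-6.570, 0.000); water relative to ground = (0.000, -0.660).
Sum = (-5.611, -0.415) m/s.
Speed = |(-5.611, -0.415)| = 5.626 m/s.

5.6 m/s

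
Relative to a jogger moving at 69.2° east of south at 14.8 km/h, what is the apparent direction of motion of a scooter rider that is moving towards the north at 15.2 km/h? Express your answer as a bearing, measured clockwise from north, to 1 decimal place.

Taking east as x and north as y: scooter rider velocity = (0.000, 15.200) km/h; jogger velocity = (13.835, -5.256) km/h.
Velocity of scooter rider relative to jogger = (0.000, 15.200) − (13.835, -5.256) = (-13.835, 20.456) km/h.
Bearing = atan2(-13.84, 20.46) = 325.93° clockwise from north.

325.9°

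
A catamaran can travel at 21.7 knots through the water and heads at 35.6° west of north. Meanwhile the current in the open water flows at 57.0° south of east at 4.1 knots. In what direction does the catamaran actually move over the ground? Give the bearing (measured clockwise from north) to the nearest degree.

324°

Taking east as x and north as y: velocity relative to the water = (-12.632, 17.644) knots; the water relative to ground = (2.233, -3.439) knots.
Velocity relative to ground = (-12.632, 17.644) + (2.233, -3.439) = (-10.399, 14.206) knots.
Bearing = atan2(-10.40, 14.21) = 323.79° clockwise from north.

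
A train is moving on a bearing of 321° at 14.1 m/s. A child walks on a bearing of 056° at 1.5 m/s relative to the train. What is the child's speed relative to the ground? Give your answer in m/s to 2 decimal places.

14.05 m/s

Taking east as x and north as y: train velocity = (-8.873, 10.958) m/s; child velocity relative to train = (1.244, 0.839) m/s.
Velocity relative to ground = (-8.873, 10.958) + (1.244, 0.839) = (-7.630, 11.797) m/s.
Speed = |(-7.630, 11.797)| = 14.049 m/s.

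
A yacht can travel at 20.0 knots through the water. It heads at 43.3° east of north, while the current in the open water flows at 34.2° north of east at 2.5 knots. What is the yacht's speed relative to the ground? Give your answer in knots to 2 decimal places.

Taking east as x and north as y: velocity relative to the water = (13.716, 14.555) knots; the water relative to ground = (2.068, 1.405) knots.
Velocity relative to ground = (13.716, 14.555) + (2.068, 1.405) = (15.784, 15.961) knots.
Speed = |(15.784, 15.961)| = 22.447 knots.

22.45 knots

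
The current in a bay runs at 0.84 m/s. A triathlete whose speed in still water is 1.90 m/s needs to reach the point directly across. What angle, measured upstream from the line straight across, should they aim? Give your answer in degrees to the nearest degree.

26°

To cancel the current, the upstream component of the triathlete's velocity must equal the flow: 1.90 sin θ = 0.84.
sin θ = 0.84 / 1.90 = 0.4421.
θ = arcsin(0.4421) = 26.238°.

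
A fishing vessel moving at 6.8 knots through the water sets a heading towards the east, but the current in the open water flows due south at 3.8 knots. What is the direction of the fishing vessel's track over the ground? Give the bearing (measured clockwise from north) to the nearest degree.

119°

Taking east as x and north as y: velocity relative to the water = (6.800, 0.000) knots; the water relative to ground = (0.000, -3.800) knots.
Velocity relative to ground = (6.800, 0.000) + (0.000, -3.800) = (6.800, -3.800) knots.
Bearing = atan2(6.80, -3.80) = 119.20° clockwise from north.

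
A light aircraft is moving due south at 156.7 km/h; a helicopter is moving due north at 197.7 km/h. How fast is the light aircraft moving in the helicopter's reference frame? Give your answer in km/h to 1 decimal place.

354.4 km/h

Taking east as x and north as y: light aircraft velocity = (0.000, -156.700) km/h; helicopter velocity = (0.000, 197.700) km/h.
Velocity of light aircraft relative to helicopter = (0.000, -156.700) − (0.000, 197.700) = (0.000, -354.400) km/h.
Magnitude = |(0.000, -354.400)| = 354.400 km/h.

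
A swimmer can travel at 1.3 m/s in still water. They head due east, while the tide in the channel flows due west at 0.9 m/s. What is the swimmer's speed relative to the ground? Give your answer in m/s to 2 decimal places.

Taking east as x and north as y: velocity relative to the water = (1.300, 0.000) m/s; the water relative to ground = (-0.900, 0.000) m/s.
Velocity relative to ground = (1.300, 0.000) + (-0.900, 0.000) = (0.400, 0.000) m/s.
Speed = |(0.400, 0.000)| = 0.400 m/s.

0.40 m/s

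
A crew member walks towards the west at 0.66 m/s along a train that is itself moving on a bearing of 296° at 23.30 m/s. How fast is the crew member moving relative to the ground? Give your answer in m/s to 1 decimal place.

23.9 m/s

Taking east as x and north as y: train velocity = (-20.942, 10.214) m/s; crew member velocity relative to train = (-0.660, 0.000) m/s.
Velocity relative to ground = (-20.942, 10.214) + (-0.660, 0.000) = (-21.602, 10.214) m/s.
Speed = |(-21.602, 10.214)| = 23.895 m/s.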